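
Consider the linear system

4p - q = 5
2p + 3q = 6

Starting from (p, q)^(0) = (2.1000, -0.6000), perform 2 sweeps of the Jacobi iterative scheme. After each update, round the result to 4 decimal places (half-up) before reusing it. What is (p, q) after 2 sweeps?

(1.4000, 1.2667)

Iteration 1:
  p = (5 - (-1)·-0.6000) / (4) = 1.1000
  q = (6 - (2)·2.1000) / (3) = 0.6000
Iteration 2:
  p = (5 - (-1)·0.6000) / (4) = 1.4000
  q = (6 - (2)·1.1000) / (3) = 1.2667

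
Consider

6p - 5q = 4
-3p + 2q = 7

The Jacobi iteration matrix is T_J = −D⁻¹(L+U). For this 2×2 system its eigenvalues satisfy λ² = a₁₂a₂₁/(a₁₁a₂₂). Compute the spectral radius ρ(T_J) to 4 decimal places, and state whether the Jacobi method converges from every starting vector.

1.1180

a₁₂a₂₁/(a₁₁a₂₂) = (-5)·(-3) / ((6)·(2)) = 1.250000
ρ = √|1.250000| = √1.250000 = 1.1180
ρ > 1, so Jacobi diverges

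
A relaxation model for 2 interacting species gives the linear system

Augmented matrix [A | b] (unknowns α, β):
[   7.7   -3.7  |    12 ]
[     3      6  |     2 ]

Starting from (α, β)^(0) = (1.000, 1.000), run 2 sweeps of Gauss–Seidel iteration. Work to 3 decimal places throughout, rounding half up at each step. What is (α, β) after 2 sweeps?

(1.229, -0.281)

Iteration 1:
  α = (12 - (-3.7)·1.000) / (7.7) = 2.039
  β = (2 - (3)·2.039) / (6) = -0.686
Iteration 2:
  α = (12 - (-3.7)·-0.686) / (7.7) = 1.229
  β = (2 - (3)·1.229) / (6) = -0.281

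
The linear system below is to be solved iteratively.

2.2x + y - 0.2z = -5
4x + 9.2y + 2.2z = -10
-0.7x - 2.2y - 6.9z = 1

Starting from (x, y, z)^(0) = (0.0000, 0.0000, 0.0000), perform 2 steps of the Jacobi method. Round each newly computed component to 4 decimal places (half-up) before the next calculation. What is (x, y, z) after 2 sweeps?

(-1.7918, -0.0642, 0.4322)

Iteration 1:
  x = (-5 - (1)·0.0000 - (-0.2)·0.0000) / (2.2) = -2.2727
  y = (-10 - (4)·0.0000 - (2.2)·0.0000) / (9.2) = -1.0870
  z = (1 - (-0.7)·0.0000 - (-2.2)·0.0000) / (-6.9) = -0.1449
Iteration 2:
  x = (-5 - (1)·-1.0870 - (-0.2)·-0.1449) / (2.2) = -1.7918
  y = (-10 - (4)·-2.2727 - (2.2)·-0.1449) / (9.2) = -0.0642
  z = (1 - (-0.7)·-2.2727 - (-2.2)·-1.0870) / (-6.9) = 0.4322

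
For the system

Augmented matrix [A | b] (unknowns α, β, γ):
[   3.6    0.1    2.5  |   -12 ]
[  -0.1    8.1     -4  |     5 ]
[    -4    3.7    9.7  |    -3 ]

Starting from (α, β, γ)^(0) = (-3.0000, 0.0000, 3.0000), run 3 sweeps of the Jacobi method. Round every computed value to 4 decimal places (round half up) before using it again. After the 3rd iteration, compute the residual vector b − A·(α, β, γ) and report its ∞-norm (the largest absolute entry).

Iteration 1:
  α = (-12 - (0.1)·0.0000 - (2.5)·3.0000) / (3.6) = -5.4167
  β = (5 - (-0.1)·-3.0000 - (-4)·3.0000) / (8.1) = 2.0617
  γ = (-3 - (-4)·-3.0000 - (3.7)·0.0000) / (9.7) = -1.5464
Iteration 2:
  α = (-12 - (0.1)·2.0617 - (2.5)·-1.5464) / (3.6) = -2.3167
  β = (5 - (-0.1)·-5.4167 - (-4)·-1.5464) / (8.1) = -0.2132
  γ = (-3 - (-4)·-5.4167 - (3.7)·2.0617) / (9.7) = -3.3294
Iteration 3:
  α = (-12 - (0.1)·-0.2132 - (2.5)·-3.3294) / (3.6) = -1.0153
  β = (5 - (-0.1)·-2.3167 - (-4)·-3.3294) / (8.1) = -1.0555
  γ = (-3 - (-4)·-2.3167 - (3.7)·-0.2132) / (9.7) = -1.1833
Residual b − A·x = (-5.2811, 8.7148, 8.3222); ∞-norm = 8.7148

8.7148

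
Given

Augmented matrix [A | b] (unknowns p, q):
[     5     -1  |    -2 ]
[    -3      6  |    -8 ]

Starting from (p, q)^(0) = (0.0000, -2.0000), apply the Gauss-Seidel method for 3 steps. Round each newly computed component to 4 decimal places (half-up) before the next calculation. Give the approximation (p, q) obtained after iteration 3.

(-0.7413, -1.7040)

Iteration 1:
  p = (-2 - (-1)·-2.0000) / (5) = -0.8000
  q = (-8 - (-3)·-0.8000) / (6) = -1.7333
Iteration 2:
  p = (-2 - (-1)·-1.7333) / (5) = -0.7467
  q = (-8 - (-3)·-0.7467) / (6) = -1.7067
Iteration 3:
  p = (-2 - (-1)·-1.7067) / (5) = -0.7413
  q = (-8 - (-3)·-0.7413) / (6) = -1.7040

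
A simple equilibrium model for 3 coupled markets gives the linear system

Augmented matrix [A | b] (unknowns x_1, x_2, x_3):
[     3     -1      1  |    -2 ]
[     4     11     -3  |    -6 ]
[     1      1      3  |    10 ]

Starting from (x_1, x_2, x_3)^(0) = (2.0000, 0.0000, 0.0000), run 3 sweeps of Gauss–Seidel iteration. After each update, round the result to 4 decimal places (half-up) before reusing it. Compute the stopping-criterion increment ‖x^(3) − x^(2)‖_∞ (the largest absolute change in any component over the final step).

0.5099

Iteration 1:
  x_1 = (-2 - (-1)·0.0000 - (1)·0.0000) / (3) = -0.6667
  x_2 = (-6 - (4)·-0.6667 - (-3)·0.0000) / (11) = -0.3030
  x_3 = (10 - (1)·-0.6667 - (1)·-0.3030) / (3) = 3.6566
Iteration 2:
  x_1 = (-2 - (-1)·-0.3030 - (1)·3.6566) / (3) = -1.9865
  x_2 = (-6 - (4)·-1.9865 - (-3)·3.6566) / (11) = 1.1742
  x_3 = (10 - (1)·-1.9865 - (1)·1.1742) / (3) = 3.6041
Iteration 3:
  x_1 = (-2 - (-1)·1.1742 - (1)·3.6041) / (3) = -1.4766
  x_2 = (-6 - (4)·-1.4766 - (-3)·3.6041) / (11) = 0.9744
  x_3 = (10 - (1)·-1.4766 - (1)·0.9744) / (3) = 3.5007
Change: (0.5099, -0.1998, -0.1034) → max |·| = 0.5099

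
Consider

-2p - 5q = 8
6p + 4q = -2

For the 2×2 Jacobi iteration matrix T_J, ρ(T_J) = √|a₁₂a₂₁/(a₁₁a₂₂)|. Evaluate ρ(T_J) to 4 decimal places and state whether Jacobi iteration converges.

a₁₂a₂₁/(a₁₁a₂₂) = (-5)·(6) / ((-2)·(4)) = 3.750000
ρ = √|3.750000| = √3.750000 = 1.9365
ρ > 1, so Jacobi diverges

1.9365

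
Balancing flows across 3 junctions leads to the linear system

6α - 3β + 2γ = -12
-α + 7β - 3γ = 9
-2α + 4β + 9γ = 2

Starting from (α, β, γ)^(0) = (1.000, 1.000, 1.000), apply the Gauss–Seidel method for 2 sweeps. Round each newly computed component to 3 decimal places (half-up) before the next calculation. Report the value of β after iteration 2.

Iteration 1:
  α = (-12 - (-3)·1.000 - (2)·1.000) / (6) = -1.833
  β = (9 - (-1)·-1.833 - (-3)·1.000) / (7) = 1.452
  γ = (2 - (-2)·-1.833 - (4)·1.452) / (9) = -0.830
Iteration 2:
  α = (-12 - (-3)·1.452 - (2)·-0.830) / (6) = -0.997
  β = (9 - (-1)·-0.997 - (-3)·-0.830) / (7) = 0.788
  γ = (2 - (-2)·-0.997 - (4)·0.788) / (9) = -0.350

0.788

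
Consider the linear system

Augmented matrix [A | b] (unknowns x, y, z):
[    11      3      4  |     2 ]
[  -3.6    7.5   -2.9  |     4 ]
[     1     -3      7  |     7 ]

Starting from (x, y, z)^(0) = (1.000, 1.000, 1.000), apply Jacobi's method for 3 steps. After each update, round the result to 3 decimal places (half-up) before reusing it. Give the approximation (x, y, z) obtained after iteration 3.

(-0.645, 0.856, 1.443)

Iteration 1:
  x = (2 - (3)·1.000 - (4)·1.000) / (11) = -0.455
  y = (4 - (-3.6)·1.000 - (-2.9)·1.000) / (7.5) = 1.400
  z = (7 - (1)·1.000 - (-3)·1.000) / (7) = 1.286
Iteration 2:
  x = (2 - (3)·1.400 - (4)·1.286) / (11) = -0.668
  y = (4 - (-3.6)·-0.455 - (-2.9)·1.286) / (7.5) = 0.812
  z = (7 - (1)·-0.455 - (-3)·1.400) / (7) = 1.665
Iteration 3:
  x = (2 - (3)·0.812 - (4)·1.665) / (11) = -0.645
  y = (4 - (-3.6)·-0.668 - (-2.9)·1.665) / (7.5) = 0.856
  z = (7 - (1)·-0.668 - (-3)·0.812) / (7) = 1.443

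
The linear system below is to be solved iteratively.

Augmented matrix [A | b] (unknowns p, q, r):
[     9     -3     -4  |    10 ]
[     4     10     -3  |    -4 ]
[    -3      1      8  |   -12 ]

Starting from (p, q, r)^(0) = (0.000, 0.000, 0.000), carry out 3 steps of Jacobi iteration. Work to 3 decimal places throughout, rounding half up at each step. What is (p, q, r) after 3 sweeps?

Iteration 1:
  p = (10 - (-3)·0.000 - (-4)·0.000) / (9) = 1.111
  q = (-4 - (4)·0.000 - (-3)·0.000) / (10) = -0.400
  r = (-12 - (-3)·0.000 - (1)·0.000) / (8) = -1.500
Iteration 2:
  p = (10 - (-3)·-0.400 - (-4)·-1.500) / (9) = 0.311
  q = (-4 - (4)·1.111 - (-3)·-1.500) / (10) = -1.294
  r = (-12 - (-3)·1.111 - (1)·-0.400) / (8) = -1.033
Iteration 3:
  p = (10 - (-3)·-1.294 - (-4)·-1.033) / (9) = 0.221
  q = (-4 - (4)·0.311 - (-3)·-1.033) / (10) = -0.834
  r = (-12 - (-3)·0.311 - (1)·-1.294) / (8) = -1.222

(0.221, -0.834, -1.222)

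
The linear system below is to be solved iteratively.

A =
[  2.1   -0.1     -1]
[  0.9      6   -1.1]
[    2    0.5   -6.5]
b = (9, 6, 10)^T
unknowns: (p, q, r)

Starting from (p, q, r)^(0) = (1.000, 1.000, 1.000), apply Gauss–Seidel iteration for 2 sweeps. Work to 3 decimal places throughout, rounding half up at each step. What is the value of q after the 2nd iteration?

Iteration 1:
  p = (9 - (-0.1)·1.000 - (-1)·1.000) / (2.1) = 4.810
  q = (6 - (0.9)·4.810 - (-1.1)·1.000) / (6) = 0.462
  r = (10 - (2)·4.810 - (0.5)·0.462) / (-6.5) = -0.023
Iteration 2:
  p = (9 - (-0.1)·0.462 - (-1)·-0.023) / (2.1) = 4.297
  q = (6 - (0.9)·4.297 - (-1.1)·-0.023) / (6) = 0.351
  r = (10 - (2)·4.297 - (0.5)·0.351) / (-6.5) = -0.189

0.351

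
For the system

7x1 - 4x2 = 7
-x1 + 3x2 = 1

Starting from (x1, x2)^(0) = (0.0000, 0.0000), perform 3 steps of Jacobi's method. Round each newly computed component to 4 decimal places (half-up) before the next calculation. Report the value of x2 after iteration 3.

Iteration 1:
  x1 = (7 - (-4)·0.0000) / (7) = 1.0000
  x2 = (1 - (-1)·0.0000) / (3) = 0.3333
Iteration 2:
  x1 = (7 - (-4)·0.3333) / (7) = 1.1905
  x2 = (1 - (-1)·1.0000) / (3) = 0.6667
Iteration 3:
  x1 = (7 - (-4)·0.6667) / (7) = 1.3810
  x2 = (1 - (-1)·1.1905) / (3) = 0.7302

0.7302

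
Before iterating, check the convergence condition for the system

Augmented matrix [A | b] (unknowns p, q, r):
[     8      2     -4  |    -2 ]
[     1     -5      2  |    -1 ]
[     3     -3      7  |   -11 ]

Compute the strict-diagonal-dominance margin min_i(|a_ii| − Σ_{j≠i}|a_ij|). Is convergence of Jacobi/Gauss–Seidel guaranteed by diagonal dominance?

row 1: |8| − (2+4) = 2
row 2: |-5| − (1+2) = 2
row 3: |7| − (3+3) = 1
minimum over rows = 1 → strictly diagonally dominant (convergence guaranteed)

1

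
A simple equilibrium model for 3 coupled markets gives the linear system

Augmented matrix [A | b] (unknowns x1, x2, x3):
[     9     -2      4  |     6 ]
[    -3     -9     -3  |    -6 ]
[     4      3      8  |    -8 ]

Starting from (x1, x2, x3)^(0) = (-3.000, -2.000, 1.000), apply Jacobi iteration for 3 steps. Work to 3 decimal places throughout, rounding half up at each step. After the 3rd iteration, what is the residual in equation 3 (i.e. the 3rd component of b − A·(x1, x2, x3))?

Iteration 1:
  x1 = (6 - (-2)·-2.000 - (4)·1.000) / (9) = -0.222
  x2 = (-6 - (-3)·-3.000 - (-3)·1.000) / (-9) = 1.333
  x3 = (-8 - (4)·-3.000 - (3)·-2.000) / (8) = 1.250
Iteration 2:
  x1 = (6 - (-2)·1.333 - (4)·1.250) / (9) = 0.407
  x2 = (-6 - (-3)·-0.222 - (-3)·1.250) / (-9) = 0.324
  x3 = (-8 - (4)·-0.222 - (3)·1.333) / (8) = -1.389
Iteration 3:
  x1 = (6 - (-2)·0.324 - (4)·-1.389) / (9) = 1.356
  x2 = (-6 - (-3)·0.407 - (-3)·-1.389) / (-9) = 0.994
  x3 = (-8 - (4)·0.407 - (3)·0.324) / (8) = -1.325
Residual b − A·x = (1.084, 3.039, -5.806)

-5.806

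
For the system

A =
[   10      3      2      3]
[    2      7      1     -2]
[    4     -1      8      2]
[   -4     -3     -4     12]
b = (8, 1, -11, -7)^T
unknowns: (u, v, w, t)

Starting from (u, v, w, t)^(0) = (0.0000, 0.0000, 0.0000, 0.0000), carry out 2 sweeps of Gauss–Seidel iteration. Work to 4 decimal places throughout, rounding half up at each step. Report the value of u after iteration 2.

Iteration 1:
  u = (8 - (3)·0.0000 - (2)·0.0000 - (3)·0.0000) / (10) = 0.8000
  v = (1 - (2)·0.8000 - (1)·0.0000 - (-2)·0.0000) / (7) = -0.0857
  w = (-11 - (4)·0.8000 - (-1)·-0.0857 - (2)·0.0000) / (8) = -1.7857
  t = (-7 - (-4)·0.8000 - (-3)·-0.0857 - (-4)·-1.7857) / (12) = -0.9333
Iteration 2:
  u = (8 - (3)·-0.0857 - (2)·-1.7857 - (3)·-0.9333) / (10) = 1.4628
  v = (1 - (2)·1.4628 - (1)·-1.7857 - (-2)·-0.9333) / (7) = -0.2866
  w = (-11 - (4)·1.4628 - (-1)·-0.2866 - (2)·-0.9333) / (8) = -1.9089
  t = (-7 - (-4)·1.4628 - (-3)·-0.2866 - (-4)·-1.9089) / (12) = -0.8037

1.4628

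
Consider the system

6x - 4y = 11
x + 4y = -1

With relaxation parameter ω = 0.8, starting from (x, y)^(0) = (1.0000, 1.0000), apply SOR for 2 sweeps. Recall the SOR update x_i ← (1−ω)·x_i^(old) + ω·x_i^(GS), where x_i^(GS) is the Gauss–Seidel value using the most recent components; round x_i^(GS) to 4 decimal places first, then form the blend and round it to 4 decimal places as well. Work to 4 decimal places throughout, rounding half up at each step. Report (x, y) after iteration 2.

Iteration 1:
  x: GS value = (11 - (-4)·1.0000) / (6) = 2.5000;  x ← (1−ω)·1.0000 + ω·2.5000 = 2.2000
  y: GS value = (-1 - (1)·2.2000) / (4) = -0.8000;  y ← (1−ω)·1.0000 + ω·-0.8000 = -0.4400
Iteration 2:
  x: GS value = (11 - (-4)·-0.4400) / (6) = 1.5400;  x ← (1−ω)·2.2000 + ω·1.5400 = 1.6720
  y: GS value = (-1 - (1)·1.6720) / (4) = -0.6680;  y ← (1−ω)·-0.4400 + ω·-0.6680 = -0.6224

(1.6720, -0.6224)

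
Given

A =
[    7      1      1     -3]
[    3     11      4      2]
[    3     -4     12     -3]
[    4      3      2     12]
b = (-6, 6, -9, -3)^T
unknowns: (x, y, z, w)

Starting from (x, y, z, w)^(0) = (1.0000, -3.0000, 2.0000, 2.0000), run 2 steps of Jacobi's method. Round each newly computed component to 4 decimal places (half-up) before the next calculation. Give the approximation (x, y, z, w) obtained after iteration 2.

Iteration 1:
  x = (-6 - (1)·-3.0000 - (1)·2.0000 - (-3)·2.0000) / (7) = 0.1429
  y = (6 - (3)·1.0000 - (4)·2.0000 - (2)·2.0000) / (11) = -0.8182
  z = (-9 - (3)·1.0000 - (-4)·-3.0000 - (-3)·2.0000) / (12) = -1.5000
  w = (-3 - (4)·1.0000 - (3)·-3.0000 - (2)·2.0000) / (12) = -0.1667
Iteration 2:
  x = (-6 - (1)·-0.8182 - (1)·-1.5000 - (-3)·-0.1667) / (7) = -0.5974
  y = (6 - (3)·0.1429 - (4)·-1.5000 - (2)·-0.1667) / (11) = 1.0822
  z = (-9 - (3)·0.1429 - (-4)·-0.8182 - (-3)·-0.1667) / (12) = -1.1001
  w = (-3 - (4)·0.1429 - (3)·-0.8182 - (2)·-1.5000) / (12) = 0.1569

(-0.5974, 1.0822, -1.1001, 0.1569)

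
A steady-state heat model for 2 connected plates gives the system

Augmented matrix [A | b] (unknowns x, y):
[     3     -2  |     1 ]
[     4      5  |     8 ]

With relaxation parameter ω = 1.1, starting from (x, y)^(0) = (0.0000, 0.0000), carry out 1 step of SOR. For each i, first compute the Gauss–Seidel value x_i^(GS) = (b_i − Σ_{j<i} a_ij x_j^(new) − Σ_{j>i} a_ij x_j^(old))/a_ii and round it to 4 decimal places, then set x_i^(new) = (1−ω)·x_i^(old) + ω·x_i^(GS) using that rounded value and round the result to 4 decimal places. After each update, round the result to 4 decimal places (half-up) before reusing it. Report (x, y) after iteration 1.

Iteration 1:
  x: GS value = (1 - (-2)·0.0000) / (3) = 0.3333;  x ← (1−ω)·0.0000 + ω·0.3333 = 0.3666
  y: GS value = (8 - (4)·0.3666) / (5) = 1.3067;  y ← (1−ω)·0.0000 + ω·1.3067 = 1.4374

(0.3666, 1.4374)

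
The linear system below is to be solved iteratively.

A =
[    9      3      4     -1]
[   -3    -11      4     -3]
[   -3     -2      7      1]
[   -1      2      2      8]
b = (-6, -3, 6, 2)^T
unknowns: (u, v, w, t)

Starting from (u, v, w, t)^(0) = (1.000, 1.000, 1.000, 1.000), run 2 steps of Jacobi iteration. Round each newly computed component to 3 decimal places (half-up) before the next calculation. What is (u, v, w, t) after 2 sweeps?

Iteration 1:
  u = (-6 - (3)·1.000 - (4)·1.000 - (-1)·1.000) / (9) = -1.333
  v = (-3 - (-3)·1.000 - (4)·1.000 - (-3)·1.000) / (-11) = 0.091
  w = (6 - (-3)·1.000 - (-2)·1.000 - (1)·1.000) / (7) = 1.429
  t = (2 - (-1)·1.000 - (2)·1.000 - (2)·1.000) / (8) = -0.125
Iteration 2:
  u = (-6 - (3)·0.091 - (4)·1.429 - (-1)·-0.125) / (9) = -1.346
  v = (-3 - (-3)·-1.333 - (4)·1.429 - (-3)·-0.125) / (-11) = 1.190
  w = (6 - (-3)·-1.333 - (-2)·0.091 - (1)·-0.125) / (7) = 0.330
  t = (2 - (-1)·-1.333 - (2)·0.091 - (2)·1.429) / (8) = -0.297

(-1.346, 1.190, 0.330, -0.297)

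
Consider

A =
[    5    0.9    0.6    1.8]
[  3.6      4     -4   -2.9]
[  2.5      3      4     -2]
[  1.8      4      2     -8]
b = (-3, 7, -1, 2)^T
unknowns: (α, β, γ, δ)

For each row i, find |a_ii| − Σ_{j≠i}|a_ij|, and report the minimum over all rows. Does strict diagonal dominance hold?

-6.5

row 1: |5| − (0.9+0.6+1.8) = 1.7
row 2: |4| − (3.6+4+2.9) = -6.5
row 3: |4| − (2.5+3+2) = -3.5
row 4: |-8| − (1.8+4+2) = 0.2
minimum over rows = -6.5 → not strictly diagonally dominant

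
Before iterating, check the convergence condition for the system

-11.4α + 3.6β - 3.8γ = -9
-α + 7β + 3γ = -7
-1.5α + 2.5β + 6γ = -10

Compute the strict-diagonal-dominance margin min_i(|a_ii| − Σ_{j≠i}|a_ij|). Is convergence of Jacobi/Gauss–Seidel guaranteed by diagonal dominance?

row 1: |-11.4| − (3.6+3.8) = 4
row 2: |7| − (1+3) = 3
row 3: |6| − (1.5+2.5) = 2
minimum over rows = 2 → strictly diagonally dominant (convergence guaranteed)

2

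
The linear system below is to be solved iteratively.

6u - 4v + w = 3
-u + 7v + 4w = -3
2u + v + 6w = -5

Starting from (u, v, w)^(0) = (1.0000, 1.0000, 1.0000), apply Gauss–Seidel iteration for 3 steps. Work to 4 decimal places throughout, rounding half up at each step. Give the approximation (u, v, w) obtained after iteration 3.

(0.7629, 0.1917, -1.1196)

Iteration 1:
  u = (3 - (-4)·1.0000 - (1)·1.0000) / (6) = 1.0000
  v = (-3 - (-1)·1.0000 - (4)·1.0000) / (7) = -0.8571
  w = (-5 - (2)·1.0000 - (1)·-0.8571) / (6) = -1.0238
Iteration 2:
  u = (3 - (-4)·-0.8571 - (1)·-1.0238) / (6) = 0.0992
  v = (-3 - (-1)·0.0992 - (4)·-1.0238) / (7) = 0.1706
  w = (-5 - (2)·0.0992 - (1)·0.1706) / (6) = -0.8948
Iteration 3:
  u = (3 - (-4)·0.1706 - (1)·-0.8948) / (6) = 0.7629
  v = (-3 - (-1)·0.7629 - (4)·-0.8948) / (7) = 0.1917
  w = (-5 - (2)·0.7629 - (1)·0.1917) / (6) = -1.1196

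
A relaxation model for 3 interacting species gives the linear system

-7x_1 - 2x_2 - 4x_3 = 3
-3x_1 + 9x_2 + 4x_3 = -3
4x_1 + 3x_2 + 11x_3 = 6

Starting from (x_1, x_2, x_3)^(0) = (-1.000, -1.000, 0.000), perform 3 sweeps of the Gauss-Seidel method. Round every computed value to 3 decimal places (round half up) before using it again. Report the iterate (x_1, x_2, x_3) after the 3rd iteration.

(-0.775, -1.058, 1.116)

Iteration 1:
  x_1 = (3 - (-2)·-1.000 - (-4)·0.000) / (-7) = -0.143
  x_2 = (-3 - (-3)·-0.143 - (4)·0.000) / (9) = -0.381
  x_3 = (6 - (4)·-0.143 - (3)·-0.381) / (11) = 0.701
Iteration 2:
  x_1 = (3 - (-2)·-0.381 - (-4)·0.701) / (-7) = -0.720
  x_2 = (-3 - (-3)·-0.720 - (4)·0.701) / (9) = -0.885
  x_3 = (6 - (4)·-0.720 - (3)·-0.885) / (11) = 1.049
Iteration 3:
  x_1 = (3 - (-2)·-0.885 - (-4)·1.049) / (-7) = -0.775
  x_2 = (-3 - (-3)·-0.775 - (4)·1.049) / (9) = -1.058
  x_3 = (6 - (4)·-0.775 - (3)·-1.058) / (11) = 1.116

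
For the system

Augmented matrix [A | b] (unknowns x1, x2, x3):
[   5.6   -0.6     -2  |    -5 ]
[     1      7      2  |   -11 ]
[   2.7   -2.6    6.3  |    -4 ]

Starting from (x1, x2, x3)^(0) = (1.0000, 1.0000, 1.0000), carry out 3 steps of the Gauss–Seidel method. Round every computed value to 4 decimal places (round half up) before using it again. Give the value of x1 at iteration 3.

-1.1467

Iteration 1:
  x1 = (-5 - (-0.6)·1.0000 - (-2)·1.0000) / (5.6) = -0.4286
  x2 = (-11 - (1)·-0.4286 - (2)·1.0000) / (7) = -1.7959
  x3 = (-4 - (2.7)·-0.4286 - (-2.6)·-1.7959) / (6.3) = -1.1924
Iteration 2:
  x1 = (-5 - (-0.6)·-1.7959 - (-2)·-1.1924) / (5.6) = -1.5111
  x2 = (-11 - (1)·-1.5111 - (2)·-1.1924) / (7) = -1.0149
  x3 = (-4 - (2.7)·-1.5111 - (-2.6)·-1.0149) / (6.3) = -0.4062
Iteration 3:
  x1 = (-5 - (-0.6)·-1.0149 - (-2)·-0.4062) / (5.6) = -1.1467
  x2 = (-11 - (1)·-1.1467 - (2)·-0.4062) / (7) = -1.2916
  x3 = (-4 - (2.7)·-1.1467 - (-2.6)·-1.2916) / (6.3) = -0.6765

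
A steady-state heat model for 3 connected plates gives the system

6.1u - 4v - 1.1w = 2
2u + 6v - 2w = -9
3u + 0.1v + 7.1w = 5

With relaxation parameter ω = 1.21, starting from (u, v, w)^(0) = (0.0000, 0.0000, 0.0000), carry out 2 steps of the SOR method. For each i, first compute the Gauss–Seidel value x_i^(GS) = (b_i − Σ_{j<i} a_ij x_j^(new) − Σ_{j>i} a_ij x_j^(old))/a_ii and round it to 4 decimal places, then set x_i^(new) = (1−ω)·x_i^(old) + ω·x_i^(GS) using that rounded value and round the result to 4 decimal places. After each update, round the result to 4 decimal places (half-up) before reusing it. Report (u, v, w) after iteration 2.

(-1.1047, -0.6792, 1.2851)

Iteration 1:
  u: GS value = (2 - (-4)·0.0000 - (-1.1)·0.0000) / (6.1) = 0.3279;  u ← (1−ω)·0.0000 + ω·0.3279 = 0.3968
  v: GS value = (-9 - (2)·0.3968 - (-2)·0.0000) / (6) = -1.6323;  v ← (1−ω)·0.0000 + ω·-1.6323 = -1.9751
  w: GS value = (5 - (3)·0.3968 - (0.1)·-1.9751) / (7.1) = 0.5644;  w ← (1−ω)·0.0000 + ω·0.5644 = 0.6829
Iteration 2:
  u: GS value = (2 - (-4)·-1.9751 - (-1.1)·0.6829) / (6.1) = -0.8441;  u ← (1−ω)·0.3968 + ω·-0.8441 = -1.1047
  v: GS value = (-9 - (2)·-1.1047 - (-2)·0.6829) / (6) = -0.9041;  v ← (1−ω)·-1.9751 + ω·-0.9041 = -0.6792
  w: GS value = (5 - (3)·-1.1047 - (0.1)·-0.6792) / (7.1) = 1.1806;  w ← (1−ω)·0.6829 + ω·1.1806 = 1.2851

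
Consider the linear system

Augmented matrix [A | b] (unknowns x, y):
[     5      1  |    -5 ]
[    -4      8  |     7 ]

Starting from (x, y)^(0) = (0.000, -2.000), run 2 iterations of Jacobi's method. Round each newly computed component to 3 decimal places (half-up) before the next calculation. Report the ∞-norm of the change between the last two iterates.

Iteration 1:
  x = (-5 - (1)·-2.000) / (5) = -0.600
  y = (7 - (-4)·0.000) / (8) = 0.875
Iteration 2:
  x = (-5 - (1)·0.875) / (5) = -1.175
  y = (7 - (-4)·-0.600) / (8) = 0.575
Change: (-0.575, -0.300) → max |·| = 0.575

0.575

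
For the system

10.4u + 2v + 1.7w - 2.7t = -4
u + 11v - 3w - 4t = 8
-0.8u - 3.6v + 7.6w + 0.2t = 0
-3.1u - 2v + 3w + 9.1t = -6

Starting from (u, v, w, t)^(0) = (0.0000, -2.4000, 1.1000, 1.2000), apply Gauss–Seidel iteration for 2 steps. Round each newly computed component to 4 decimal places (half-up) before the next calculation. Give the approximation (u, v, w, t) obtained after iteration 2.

(-0.9008, 0.8138, 0.3036, -0.8874)

Iteration 1:
  u = (-4 - (2)·-2.4000 - (1.7)·1.1000 - (-2.7)·1.2000) / (10.4) = 0.2087
  v = (8 - (1)·0.2087 - (-3)·1.1000 - (-4)·1.2000) / (11) = 1.4447
  w = (0 - (-0.8)·0.2087 - (-3.6)·1.4447 - (0.2)·1.2000) / (7.6) = 0.6747
  t = (-6 - (-3.1)·0.2087 - (-2)·1.4447 - (3)·0.6747) / (9.1) = -0.4932
Iteration 2:
  u = (-4 - (2)·1.4447 - (1.7)·0.6747 - (-2.7)·-0.4932) / (10.4) = -0.9008
  v = (8 - (1)·-0.9008 - (-3)·0.6747 - (-4)·-0.4932) / (11) = 0.8138
  w = (0 - (-0.8)·-0.9008 - (-3.6)·0.8138 - (0.2)·-0.4932) / (7.6) = 0.3036
  t = (-6 - (-3.1)·-0.9008 - (-2)·0.8138 - (3)·0.3036) / (9.1) = -0.8874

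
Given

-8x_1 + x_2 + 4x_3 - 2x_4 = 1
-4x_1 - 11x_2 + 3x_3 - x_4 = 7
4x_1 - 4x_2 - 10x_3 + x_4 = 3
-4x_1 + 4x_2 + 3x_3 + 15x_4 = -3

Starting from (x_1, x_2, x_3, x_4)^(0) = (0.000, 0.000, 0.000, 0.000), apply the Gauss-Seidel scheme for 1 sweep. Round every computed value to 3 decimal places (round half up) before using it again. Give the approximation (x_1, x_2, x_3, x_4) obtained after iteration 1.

(-0.125, -0.591, -0.114, -0.053)

Iteration 1:
  x_1 = (1 - (1)·0.000 - (4)·0.000 - (-2)·0.000) / (-8) = -0.125
  x_2 = (7 - (-4)·-0.125 - (3)·0.000 - (-1)·0.000) / (-11) = -0.591
  x_3 = (3 - (4)·-0.125 - (-4)·-0.591 - (1)·0.000) / (-10) = -0.114
  x_4 = (-3 - (-4)·-0.125 - (4)·-0.591 - (3)·-0.114) / (15) = -0.053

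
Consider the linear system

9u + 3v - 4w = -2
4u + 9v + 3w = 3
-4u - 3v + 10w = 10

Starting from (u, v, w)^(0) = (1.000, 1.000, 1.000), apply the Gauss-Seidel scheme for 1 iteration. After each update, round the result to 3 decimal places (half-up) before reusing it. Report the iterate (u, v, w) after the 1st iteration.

(-0.111, 0.049, 0.970)

Iteration 1:
  u = (-2 - (3)·1.000 - (-4)·1.000) / (9) = -0.111
  v = (3 - (4)·-0.111 - (3)·1.000) / (9) = 0.049
  w = (10 - (-4)·-0.111 - (-3)·0.049) / (10) = 0.970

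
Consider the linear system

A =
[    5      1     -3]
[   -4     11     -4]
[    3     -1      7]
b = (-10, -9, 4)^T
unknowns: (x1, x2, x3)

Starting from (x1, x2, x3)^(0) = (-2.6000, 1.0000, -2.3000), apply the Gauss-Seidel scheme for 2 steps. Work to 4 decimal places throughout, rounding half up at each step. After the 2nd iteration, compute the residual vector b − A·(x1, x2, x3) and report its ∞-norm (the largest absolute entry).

5.5789

Iteration 1:
  x1 = (-10 - (1)·1.0000 - (-3)·-2.3000) / (5) = -3.5800
  x2 = (-9 - (-4)·-3.5800 - (-4)·-2.3000) / (11) = -2.9564
  x3 = (4 - (3)·-3.5800 - (-1)·-2.9564) / (7) = 1.6834
Iteration 2:
  x1 = (-10 - (1)·-2.9564 - (-3)·1.6834) / (5) = -0.3987
  x2 = (-9 - (-4)·-0.3987 - (-4)·1.6834) / (11) = -0.3510
  x3 = (4 - (3)·-0.3987 - (-1)·-0.3510) / (7) = 0.6922
Residual b − A·x = (-5.5789, -3.9650, -0.0003); ∞-norm = 5.5789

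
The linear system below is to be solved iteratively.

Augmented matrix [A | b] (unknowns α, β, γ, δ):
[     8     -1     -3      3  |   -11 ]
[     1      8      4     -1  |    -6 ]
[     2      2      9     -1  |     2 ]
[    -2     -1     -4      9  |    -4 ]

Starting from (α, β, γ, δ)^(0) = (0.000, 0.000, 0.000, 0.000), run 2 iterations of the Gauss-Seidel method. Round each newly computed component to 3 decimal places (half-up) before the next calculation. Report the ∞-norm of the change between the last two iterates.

Iteration 1:
  α = (-11 - (-1)·0.000 - (-3)·0.000 - (3)·0.000) / (8) = -1.375
  β = (-6 - (1)·-1.375 - (4)·0.000 - (-1)·0.000) / (8) = -0.578
  γ = (2 - (2)·-1.375 - (2)·-0.578 - (-1)·0.000) / (9) = 0.656
  δ = (-4 - (-2)·-1.375 - (-1)·-0.578 - (-4)·0.656) / (9) = -0.523
Iteration 2:
  α = (-11 - (-1)·-0.578 - (-3)·0.656 - (3)·-0.523) / (8) = -1.005
  β = (-6 - (1)·-1.005 - (4)·0.656 - (-1)·-0.523) / (8) = -1.018
  γ = (2 - (2)·-1.005 - (2)·-1.018 - (-1)·-0.523) / (9) = 0.614
  δ = (-4 - (-2)·-1.005 - (-1)·-1.018 - (-4)·0.614) / (9) = -0.508
Change: (0.370, -0.440, -0.042, 0.015) → max |·| = 0.440

0.440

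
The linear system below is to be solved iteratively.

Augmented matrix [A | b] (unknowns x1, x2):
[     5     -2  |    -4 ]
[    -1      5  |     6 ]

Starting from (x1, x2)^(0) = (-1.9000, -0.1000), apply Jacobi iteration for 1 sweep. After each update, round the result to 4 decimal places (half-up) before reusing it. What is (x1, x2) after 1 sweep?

Iteration 1:
  x1 = (-4 - (-2)·-0.1000) / (5) = -0.8400
  x2 = (6 - (-1)·-1.9000) / (5) = 0.8200

(-0.8400, 0.8200)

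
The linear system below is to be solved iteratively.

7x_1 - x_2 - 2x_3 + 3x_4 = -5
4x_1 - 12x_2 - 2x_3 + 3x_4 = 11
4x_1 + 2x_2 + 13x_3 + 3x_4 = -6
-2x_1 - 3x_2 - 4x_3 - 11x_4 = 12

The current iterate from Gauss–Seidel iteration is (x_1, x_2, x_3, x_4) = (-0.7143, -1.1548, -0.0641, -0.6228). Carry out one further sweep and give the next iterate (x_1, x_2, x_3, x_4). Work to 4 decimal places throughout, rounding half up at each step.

One sweep:
  x_1 = (-5 - (-1)·-1.1548 - (-2)·-0.0641 - (3)·-0.6228) / (7) = -0.6307
  x_2 = (11 - (4)·-0.6307 - (-2)·-0.0641 - (3)·-0.6228) / (-12) = -1.2719
  x_3 = (-6 - (4)·-0.6307 - (2)·-1.2719 - (3)·-0.6228) / (13) = 0.0719
  x_4 = (12 - (-2)·-0.6307 - (-3)·-1.2719 - (-4)·0.0719) / (-11) = -0.6555

(-0.6307, -1.2719, 0.0719, -0.6555)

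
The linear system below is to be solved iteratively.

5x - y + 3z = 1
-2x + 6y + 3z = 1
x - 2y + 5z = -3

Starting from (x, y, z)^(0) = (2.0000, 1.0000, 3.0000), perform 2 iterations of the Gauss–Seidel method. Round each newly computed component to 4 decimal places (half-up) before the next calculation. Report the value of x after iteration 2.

Iteration 1:
  x = (1 - (-1)·1.0000 - (3)·3.0000) / (5) = -1.4000
  y = (1 - (-2)·-1.4000 - (3)·3.0000) / (6) = -1.8000
  z = (-3 - (1)·-1.4000 - (-2)·-1.8000) / (5) = -1.0400
Iteration 2:
  x = (1 - (-1)·-1.8000 - (3)·-1.0400) / (5) = 0.4640
  y = (1 - (-2)·0.4640 - (3)·-1.0400) / (6) = 0.8413
  z = (-3 - (1)·0.4640 - (-2)·0.8413) / (5) = -0.3563

0.4640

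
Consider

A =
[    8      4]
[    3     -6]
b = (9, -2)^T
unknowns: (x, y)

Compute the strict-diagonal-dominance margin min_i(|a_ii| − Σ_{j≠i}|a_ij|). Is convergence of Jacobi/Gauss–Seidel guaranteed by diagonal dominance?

row 1: |8| − (4) = 4
row 2: |-6| − (3) = 3
minimum over rows = 3 → strictly diagonally dominant (convergence guaranteed)

3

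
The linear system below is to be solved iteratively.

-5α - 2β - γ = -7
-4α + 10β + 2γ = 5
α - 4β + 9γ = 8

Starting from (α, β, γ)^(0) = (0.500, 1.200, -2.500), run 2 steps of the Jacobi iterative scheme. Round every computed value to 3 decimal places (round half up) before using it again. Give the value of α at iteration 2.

Iteration 1:
  α = (-7 - (-2)·1.200 - (-1)·-2.500) / (-5) = 1.420
  β = (5 - (-4)·0.500 - (2)·-2.500) / (10) = 1.200
  γ = (8 - (1)·0.500 - (-4)·1.200) / (9) = 1.367
Iteration 2:
  α = (-7 - (-2)·1.200 - (-1)·1.367) / (-5) = 0.647
  β = (5 - (-4)·1.420 - (2)·1.367) / (10) = 0.795
  γ = (8 - (1)·1.420 - (-4)·1.200) / (9) = 1.264

0.647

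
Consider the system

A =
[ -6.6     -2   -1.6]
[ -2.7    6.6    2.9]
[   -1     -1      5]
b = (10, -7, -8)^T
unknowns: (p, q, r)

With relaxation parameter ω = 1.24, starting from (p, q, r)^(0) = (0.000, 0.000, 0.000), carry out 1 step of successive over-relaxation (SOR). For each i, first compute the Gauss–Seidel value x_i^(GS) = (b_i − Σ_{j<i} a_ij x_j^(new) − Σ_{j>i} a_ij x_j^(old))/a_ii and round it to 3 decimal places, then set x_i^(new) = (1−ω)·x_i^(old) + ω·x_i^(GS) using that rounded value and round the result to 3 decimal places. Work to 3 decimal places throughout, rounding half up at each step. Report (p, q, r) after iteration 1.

Iteration 1:
  p: GS value = (10 - (-2)·0.000 - (-1.6)·0.000) / (-6.6) = -1.515;  p ← (1−ω)·0.000 + ω·-1.515 = -1.879
  q: GS value = (-7 - (-2.7)·-1.879 - (2.9)·0.000) / (6.6) = -1.829;  q ← (1−ω)·0.000 + ω·-1.829 = -2.268
  r: GS value = (-8 - (-1)·-1.879 - (-1)·-2.268) / (5) = -2.429;  r ← (1−ω)·0.000 + ω·-2.429 = -3.012

(-1.879, -2.268, -3.012)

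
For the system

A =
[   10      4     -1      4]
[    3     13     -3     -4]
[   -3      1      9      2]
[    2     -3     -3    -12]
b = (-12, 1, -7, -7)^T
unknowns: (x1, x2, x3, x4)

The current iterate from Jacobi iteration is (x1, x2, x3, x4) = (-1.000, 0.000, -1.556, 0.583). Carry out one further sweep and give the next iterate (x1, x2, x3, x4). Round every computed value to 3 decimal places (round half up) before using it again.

One sweep:
  x1 = (-12 - (4)·0.000 - (-1)·-1.556 - (4)·0.583) / (10) = -1.589
  x2 = (1 - (3)·-1.000 - (-3)·-1.556 - (-4)·0.583) / (13) = 0.128
  x3 = (-7 - (-3)·-1.000 - (1)·0.000 - (2)·0.583) / (9) = -1.241
  x4 = (-7 - (2)·-1.000 - (-3)·0.000 - (-3)·-1.556) / (-12) = 0.806

(-1.589, 0.128, -1.241, 0.806)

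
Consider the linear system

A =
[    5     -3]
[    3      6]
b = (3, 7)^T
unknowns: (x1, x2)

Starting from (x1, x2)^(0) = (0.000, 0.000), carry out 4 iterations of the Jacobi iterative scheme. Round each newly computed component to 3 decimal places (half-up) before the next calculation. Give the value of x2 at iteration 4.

0.607

Iteration 1:
  x1 = (3 - (-3)·0.000) / (5) = 0.600
  x2 = (7 - (3)·0.000) / (6) = 1.167
Iteration 2:
  x1 = (3 - (-3)·1.167) / (5) = 1.300
  x2 = (7 - (3)·0.600) / (6) = 0.867
Iteration 3:
  x1 = (3 - (-3)·0.867) / (5) = 1.120
  x2 = (7 - (3)·1.300) / (6) = 0.517
Iteration 4:
  x1 = (3 - (-3)·0.517) / (5) = 0.910
  x2 = (7 - (3)·1.120) / (6) = 0.607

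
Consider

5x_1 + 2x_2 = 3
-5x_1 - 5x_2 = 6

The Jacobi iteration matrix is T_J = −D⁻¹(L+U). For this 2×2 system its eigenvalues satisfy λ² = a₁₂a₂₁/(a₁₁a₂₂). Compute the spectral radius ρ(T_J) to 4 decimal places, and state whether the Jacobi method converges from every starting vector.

a₁₂a₂₁/(a₁₁a₂₂) = (2)·(-5) / ((5)·(-5)) = 0.400000
ρ = √|0.400000| = √0.400000 = 0.6325
ρ < 1, so Jacobi converges

0.6325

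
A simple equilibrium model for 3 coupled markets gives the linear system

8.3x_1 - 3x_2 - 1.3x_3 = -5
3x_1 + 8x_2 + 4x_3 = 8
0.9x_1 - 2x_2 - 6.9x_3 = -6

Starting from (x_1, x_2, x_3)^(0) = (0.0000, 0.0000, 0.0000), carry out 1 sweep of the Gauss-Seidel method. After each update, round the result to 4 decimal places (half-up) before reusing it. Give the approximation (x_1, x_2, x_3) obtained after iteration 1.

(-0.6024, 1.2259, 0.4357)

Iteration 1:
  x_1 = (-5 - (-3)·0.0000 - (-1.3)·0.0000) / (8.3) = -0.6024
  x_2 = (8 - (3)·-0.6024 - (4)·0.0000) / (8) = 1.2259
  x_3 = (-6 - (0.9)·-0.6024 - (-2)·1.2259) / (-6.9) = 0.4357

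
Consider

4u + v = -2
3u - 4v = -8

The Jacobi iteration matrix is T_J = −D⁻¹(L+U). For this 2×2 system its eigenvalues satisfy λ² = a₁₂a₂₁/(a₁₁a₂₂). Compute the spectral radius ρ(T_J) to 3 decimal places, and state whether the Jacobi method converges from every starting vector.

0.433

a₁₂a₂₁/(a₁₁a₂₂) = (1)·(3) / ((4)·(-4)) = -0.187500
ρ = √|-0.187500| = √0.187500 = 0.433
ρ < 1, so Jacobi converges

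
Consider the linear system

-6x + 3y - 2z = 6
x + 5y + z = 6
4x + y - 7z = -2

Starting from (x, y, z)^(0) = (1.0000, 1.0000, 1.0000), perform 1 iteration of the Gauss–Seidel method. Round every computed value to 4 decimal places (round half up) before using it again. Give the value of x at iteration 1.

Iteration 1:
  x = (6 - (3)·1.0000 - (-2)·1.0000) / (-6) = -0.8333
  y = (6 - (1)·-0.8333 - (1)·1.0000) / (5) = 1.1667
  z = (-2 - (4)·-0.8333 - (1)·1.1667) / (-7) = -0.0238

-0.8333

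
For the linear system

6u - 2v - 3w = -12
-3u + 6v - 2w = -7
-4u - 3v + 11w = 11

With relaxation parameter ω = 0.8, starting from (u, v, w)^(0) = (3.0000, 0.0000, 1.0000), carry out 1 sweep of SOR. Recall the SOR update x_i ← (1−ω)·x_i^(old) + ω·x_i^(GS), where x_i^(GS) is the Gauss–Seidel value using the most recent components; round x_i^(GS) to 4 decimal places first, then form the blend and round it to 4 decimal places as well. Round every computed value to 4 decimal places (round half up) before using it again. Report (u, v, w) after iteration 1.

(-0.6000, -0.9066, 0.6277)

Iteration 1:
  u: GS value = (-12 - (-2)·0.0000 - (-3)·1.0000) / (6) = -1.5000;  u ← (1−ω)·3.0000 + ω·-1.5000 = -0.6000
  v: GS value = (-7 - (-3)·-0.6000 - (-2)·1.0000) / (6) = -1.1333;  v ← (1−ω)·0.0000 + ω·-1.1333 = -0.9066
  w: GS value = (11 - (-4)·-0.6000 - (-3)·-0.9066) / (11) = 0.5346;  w ← (1−ω)·1.0000 + ω·0.5346 = 0.6277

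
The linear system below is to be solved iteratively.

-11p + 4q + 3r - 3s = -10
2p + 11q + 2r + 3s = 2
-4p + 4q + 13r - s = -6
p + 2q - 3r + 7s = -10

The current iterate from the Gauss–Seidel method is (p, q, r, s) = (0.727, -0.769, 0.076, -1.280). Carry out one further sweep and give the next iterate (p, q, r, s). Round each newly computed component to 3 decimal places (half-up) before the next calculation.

(0.999, 0.335, -0.356, -1.820)

One sweep:
  p = (-10 - (4)·-0.769 - (3)·0.076 - (-3)·-1.280) / (-11) = 0.999
  q = (2 - (2)·0.999 - (2)·0.076 - (3)·-1.280) / (11) = 0.335
  r = (-6 - (-4)·0.999 - (4)·0.335 - (-1)·-1.280) / (13) = -0.356
  s = (-10 - (1)·0.999 - (2)·0.335 - (-3)·-0.356) / (7) = -1.820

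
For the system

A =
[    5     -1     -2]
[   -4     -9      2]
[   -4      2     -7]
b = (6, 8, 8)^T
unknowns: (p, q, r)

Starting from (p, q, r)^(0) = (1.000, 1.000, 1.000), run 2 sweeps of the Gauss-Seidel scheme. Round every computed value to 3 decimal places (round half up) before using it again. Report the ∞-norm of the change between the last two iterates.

Iteration 1:
  p = (6 - (-1)·1.000 - (-2)·1.000) / (5) = 1.800
  q = (8 - (-4)·1.800 - (2)·1.000) / (-9) = -1.467
  r = (8 - (-4)·1.800 - (2)·-1.467) / (-7) = -2.591
Iteration 2:
  p = (6 - (-1)·-1.467 - (-2)·-2.591) / (5) = -0.130
  q = (8 - (-4)·-0.130 - (2)·-2.591) / (-9) = -1.407
  r = (8 - (-4)·-0.130 - (2)·-1.407) / (-7) = -1.471
Change: (-1.930, 0.060, 1.120) → max |·| = 1.930

1.930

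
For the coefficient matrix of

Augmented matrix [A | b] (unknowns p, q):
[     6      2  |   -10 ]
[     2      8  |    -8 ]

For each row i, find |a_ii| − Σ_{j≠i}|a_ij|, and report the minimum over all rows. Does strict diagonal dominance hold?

row 1: |6| − (2) = 4
row 2: |8| − (2) = 6
minimum over rows = 4 → strictly diagonally dominant (convergence guaranteed)

4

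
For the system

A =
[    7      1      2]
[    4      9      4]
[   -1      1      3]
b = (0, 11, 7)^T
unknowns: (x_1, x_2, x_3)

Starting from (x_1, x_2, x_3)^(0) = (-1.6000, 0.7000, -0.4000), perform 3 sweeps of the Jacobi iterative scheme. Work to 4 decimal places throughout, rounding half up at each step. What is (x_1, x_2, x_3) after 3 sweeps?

Iteration 1:
  x_1 = (0 - (1)·0.7000 - (2)·-0.4000) / (7) = 0.0143
  x_2 = (11 - (4)·-1.6000 - (4)·-0.4000) / (9) = 2.1111
  x_3 = (7 - (-1)·-1.6000 - (1)·0.7000) / (3) = 1.5667
Iteration 2:
  x_1 = (0 - (1)·2.1111 - (2)·1.5667) / (7) = -0.7492
  x_2 = (11 - (4)·0.0143 - (4)·1.5667) / (9) = 0.5196
  x_3 = (7 - (-1)·0.0143 - (1)·2.1111) / (3) = 1.6344
Iteration 3:
  x_1 = (0 - (1)·0.5196 - (2)·1.6344) / (7) = -0.5412
  x_2 = (11 - (4)·-0.7492 - (4)·1.6344) / (9) = 0.8288
  x_3 = (7 - (-1)·-0.7492 - (1)·0.5196) / (3) = 1.9104

(-0.5412, 0.8288, 1.9104)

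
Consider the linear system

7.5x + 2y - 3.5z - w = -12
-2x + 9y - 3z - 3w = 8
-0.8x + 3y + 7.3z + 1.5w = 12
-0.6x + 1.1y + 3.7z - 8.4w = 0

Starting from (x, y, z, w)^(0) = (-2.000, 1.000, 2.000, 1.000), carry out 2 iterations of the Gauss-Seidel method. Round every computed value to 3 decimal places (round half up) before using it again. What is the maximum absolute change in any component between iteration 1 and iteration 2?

Iteration 1:
  x = (-12 - (2)·1.000 - (-3.5)·2.000 - (-1)·1.000) / (7.5) = -0.800
  y = (8 - (-2)·-0.800 - (-3)·2.000 - (-3)·1.000) / (9) = 1.711
  z = (12 - (-0.8)·-0.800 - (3)·1.711 - (1.5)·1.000) / (7.3) = 0.648
  w = (0 - (-0.6)·-0.800 - (1.1)·1.711 - (3.7)·0.648) / (-8.4) = 0.567
Iteration 2:
  x = (-12 - (2)·1.711 - (-3.5)·0.648 - (-1)·0.567) / (7.5) = -1.678
  y = (8 - (-2)·-1.678 - (-3)·0.648 - (-3)·0.567) / (9) = 0.921
  z = (12 - (-0.8)·-1.678 - (3)·0.921 - (1.5)·0.567) / (7.3) = 0.965
  w = (0 - (-0.6)·-1.678 - (1.1)·0.921 - (3.7)·0.965) / (-8.4) = 0.666
Change: (-0.878, -0.790, 0.317, 0.099) → max |·| = 0.878

0.878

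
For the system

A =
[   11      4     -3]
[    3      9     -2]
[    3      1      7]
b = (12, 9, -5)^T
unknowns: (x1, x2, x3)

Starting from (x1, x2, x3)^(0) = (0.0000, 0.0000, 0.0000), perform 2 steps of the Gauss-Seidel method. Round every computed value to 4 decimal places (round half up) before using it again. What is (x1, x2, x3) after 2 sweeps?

Iteration 1:
  x1 = (12 - (4)·0.0000 - (-3)·0.0000) / (11) = 1.0909
  x2 = (9 - (3)·1.0909 - (-2)·0.0000) / (9) = 0.6364
  x3 = (-5 - (3)·1.0909 - (1)·0.6364) / (7) = -1.2727
Iteration 2:
  x1 = (12 - (4)·0.6364 - (-3)·-1.2727) / (11) = 0.5124
  x2 = (9 - (3)·0.5124 - (-2)·-1.2727) / (9) = 0.5464
  x3 = (-5 - (3)·0.5124 - (1)·0.5464) / (7) = -1.0119

(0.5124, 0.5464, -1.0119)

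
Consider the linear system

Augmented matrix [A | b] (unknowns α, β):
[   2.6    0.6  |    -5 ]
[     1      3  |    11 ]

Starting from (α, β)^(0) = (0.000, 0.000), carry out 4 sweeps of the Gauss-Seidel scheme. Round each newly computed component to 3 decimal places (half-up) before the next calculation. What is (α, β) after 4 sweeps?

Iteration 1:
  α = (-5 - (0.6)·0.000) / (2.6) = -1.923
  β = (11 - (1)·-1.923) / (3) = 4.308
Iteration 2:
  α = (-5 - (0.6)·4.308) / (2.6) = -2.917
  β = (11 - (1)·-2.917) / (3) = 4.639
Iteration 3:
  α = (-5 - (0.6)·4.639) / (2.6) = -2.994
  β = (11 - (1)·-2.994) / (3) = 4.665
Iteration 4:
  α = (-5 - (0.6)·4.665) / (2.6) = -3.000
  β = (11 - (1)·-3.000) / (3) = 4.667

(-3.000, 4.667)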